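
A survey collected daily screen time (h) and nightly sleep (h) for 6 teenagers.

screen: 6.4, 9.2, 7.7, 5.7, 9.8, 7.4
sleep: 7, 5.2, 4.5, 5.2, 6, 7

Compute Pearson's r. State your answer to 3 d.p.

n = 6, Σx = 46.2, Σy = 34.9, Σx² = 368.18, Σy² = 208.33, Σxy = 267.53
nΣxy − ΣxΣy = 1605.18 − 1612.38 = -7.2
nΣx² − (Σx)² = 2209.08 − 2134.44 = 74.64; nΣy² − (Σy)² = 1249.98 − 1218.01 = 31.97
r = -7.2 / √(74.64 × 31.97) = -7.2 / 48.8492 ≈ -0.147

-0.147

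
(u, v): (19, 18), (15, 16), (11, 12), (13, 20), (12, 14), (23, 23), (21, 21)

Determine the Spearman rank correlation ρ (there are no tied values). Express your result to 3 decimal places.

Rank u: 5, 4, 1, 3, 2, 7, 6
Rank v: 4, 3, 1, 5, 2, 7, 6
d = rank(u) − rank(v): 1, 1, 0, -2, 0, 0, 0; Σd² = 6
ρ = 1 − 6Σd² / [n(n²−1)] = 1 − 6×6 / (7×48) = 1 − 36/336 ≈ 0.893

0.893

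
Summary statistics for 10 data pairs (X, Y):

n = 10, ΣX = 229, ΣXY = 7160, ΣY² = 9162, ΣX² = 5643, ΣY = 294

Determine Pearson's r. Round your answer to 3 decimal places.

r = (nΣXY − ΣXΣY) / √[(nΣX² − (ΣX)²)(nΣY² − (ΣY)²)]
Numerator: 10×7160 − 229×294 = 4274
Denominator: √[(56430 − 52441)(91620 − 86436)] = √[3989 × 5184] = 4547.4142
r = 4274 / 4547.4142 ≈ 0.940

0.940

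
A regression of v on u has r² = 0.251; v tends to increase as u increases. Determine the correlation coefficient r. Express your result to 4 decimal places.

|r| = √0.251 = 0.5010
The association is positive, so r = 0.5010.

0.5010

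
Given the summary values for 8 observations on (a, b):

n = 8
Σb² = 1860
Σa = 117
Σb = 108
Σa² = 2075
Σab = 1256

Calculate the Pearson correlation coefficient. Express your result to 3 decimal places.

-0.846

r = (nΣab − ΣaΣb) / √[(nΣa² − (Σa)²)(nΣb² − (Σb)²)]
Numerator: 8×1256 − 117×108 = -2588
Denominator: √[(16600 − 13689)(14880 − 11664)] = √[2911 × 3216] = 3059.7019
r = -2588 / 3059.7019 ≈ -0.846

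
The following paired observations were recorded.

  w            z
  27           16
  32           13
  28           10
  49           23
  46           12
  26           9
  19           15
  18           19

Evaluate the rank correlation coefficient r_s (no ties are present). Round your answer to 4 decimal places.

0.0238

Rank w: 4, 6, 5, 8, 7, 3, 2, 1
Rank z: 6, 4, 2, 8, 3, 1, 5, 7
d = rank(w) − rank(z): -2, 2, 3, 0, 4, 2, -3, -6; Σd² = 82
ρ = 1 − 6Σd² / [n(n²−1)] = 1 − 6×82 / (8×63) = 1 − 492/504 ≈ 0.0238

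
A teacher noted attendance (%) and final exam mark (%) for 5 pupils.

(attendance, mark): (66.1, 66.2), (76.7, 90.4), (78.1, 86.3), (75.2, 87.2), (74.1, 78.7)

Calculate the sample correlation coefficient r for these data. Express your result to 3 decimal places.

0.940

n = 5, Σx = 370.2, Σy = 408.8, Σx² = 27497.56, Σy² = 33799.82, Σxy = 30438.64
nΣxy − ΣxΣy = 152193.2 − 151337.76 = 855.44
nΣx² − (Σx)² = 137487.8 − 137048.04 = 439.76; nΣy² − (Σy)² = 168999.1 − 167117.44 = 1881.66
r = 855.44 / √(439.76 × 1881.66) = 855.44 / 909.6586 ≈ 0.940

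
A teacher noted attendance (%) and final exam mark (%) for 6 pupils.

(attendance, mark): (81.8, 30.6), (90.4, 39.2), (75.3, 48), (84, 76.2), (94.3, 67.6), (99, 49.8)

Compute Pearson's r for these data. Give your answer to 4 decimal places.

n = 6, Σx = 524.8, Σy = 311.4, Σx² = 46282.98, Σy² = 17633.24, Σxy = 27366.84
nΣxy − ΣxΣy = 164201.04 − 163422.72 = 778.32
nΣx² − (Σx)² = 277697.88 − 275415.04 = 2282.84; nΣy² − (Σy)² = 105799.44 − 96969.96 = 8829.48
r = 778.32 / √(2282.84 × 8829.48) = 778.32 / 4489.5757 ≈ 0.1734

0.1734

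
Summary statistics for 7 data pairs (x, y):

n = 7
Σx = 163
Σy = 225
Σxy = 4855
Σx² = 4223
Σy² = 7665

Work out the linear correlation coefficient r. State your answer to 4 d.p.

r = (nΣxy − ΣxΣy) / √[(nΣx² − (Σx)²)(nΣy² − (Σy)²)]
Numerator: 7×4855 − 163×225 = -2690
Denominator: √[(29561 − 26569)(53655 − 50625)] = √[2992 × 3030] = 3010.9401
r = -2690 / 3010.9401 ≈ -0.8934

-0.8934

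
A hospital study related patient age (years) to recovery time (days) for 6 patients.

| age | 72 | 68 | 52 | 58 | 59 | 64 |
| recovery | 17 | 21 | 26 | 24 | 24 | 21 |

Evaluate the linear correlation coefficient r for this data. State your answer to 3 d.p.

-0.967

n = 6, Σx = 373, Σy = 133, Σx² = 23453, Σy² = 2999, Σxy = 8156
nΣxy − ΣxΣy = 48936 − 49609 = -673
nΣx² − (Σx)² = 140718 − 139129 = 1589; nΣy² − (Σy)² = 17994 − 17689 = 305
r = -673 / √(1589 × 305) = -673 / 696.1645 ≈ -0.967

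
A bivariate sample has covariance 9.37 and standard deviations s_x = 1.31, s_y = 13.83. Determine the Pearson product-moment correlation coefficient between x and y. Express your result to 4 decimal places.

r = Cov(x,y) / (s_x · s_y) = 9.37 / (1.31 × 13.83)
  = 9.37 / 18.1173 ≈ 0.5172

0.5172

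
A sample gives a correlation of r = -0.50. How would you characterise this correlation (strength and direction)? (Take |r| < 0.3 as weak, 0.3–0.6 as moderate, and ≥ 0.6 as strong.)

moderate negative

r = -0.50 < 0 so the relationship is negative.
|r| = 0.50, which falls in the moderate range.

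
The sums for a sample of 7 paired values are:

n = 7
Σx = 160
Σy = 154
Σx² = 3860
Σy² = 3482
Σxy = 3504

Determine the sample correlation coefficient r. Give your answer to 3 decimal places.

r = (nΣxy − ΣxΣy) / √[(nΣx² − (Σx)²)(nΣy² − (Σy)²)]
Numerator: 7×3504 − 160×154 = -112
Denominator: √[(27020 − 25600)(24374 − 23716)] = √[1420 × 658] = 966.6230
r = -112 / 966.6230 ≈ -0.116

-0.116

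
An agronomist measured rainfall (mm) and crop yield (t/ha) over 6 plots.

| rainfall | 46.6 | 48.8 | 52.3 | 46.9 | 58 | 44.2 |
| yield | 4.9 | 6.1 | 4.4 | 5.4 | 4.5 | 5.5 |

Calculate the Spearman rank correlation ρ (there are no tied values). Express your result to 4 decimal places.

Rank rainfall: 2, 4, 5, 3, 6, 1
Rank yield: 3, 6, 1, 4, 2, 5
d = rank(rainfall) − rank(yield): -1, -2, 4, -1, 4, -4; Σd² = 54
ρ = 1 − 6Σd² / [n(n²−1)] = 1 − 6×54 / (6×35) = 1 − 324/210 ≈ -0.5429

-0.5429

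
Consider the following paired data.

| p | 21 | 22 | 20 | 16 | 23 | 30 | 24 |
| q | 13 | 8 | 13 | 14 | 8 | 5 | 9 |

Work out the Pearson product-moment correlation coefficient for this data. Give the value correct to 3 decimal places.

n = 7, Σp = 156, Σq = 70, Σp² = 3586, Σq² = 768, Σpq = 1483
nΣpq − ΣpΣq = 10381 − 10920 = -539
nΣp² − (Σp)² = 25102 − 24336 = 766; nΣq² − (Σq)² = 5376 − 4900 = 476
r = -539 / √(766 × 476) = -539 / 603.8344 ≈ -0.893

-0.893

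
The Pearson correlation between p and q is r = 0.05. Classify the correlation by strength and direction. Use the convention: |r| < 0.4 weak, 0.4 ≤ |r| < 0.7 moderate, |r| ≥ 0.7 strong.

r = 0.05 > 0 so the relationship is positive.
|r| = 0.05, which falls in the weak range.

weak positive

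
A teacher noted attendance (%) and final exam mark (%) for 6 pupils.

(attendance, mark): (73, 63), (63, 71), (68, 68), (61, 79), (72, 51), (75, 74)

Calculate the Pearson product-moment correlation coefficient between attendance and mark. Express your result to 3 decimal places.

n = 6, Σx = 412, Σy = 406, Σx² = 28452, Σy² = 27952, Σxy = 27737
nΣxy − ΣxΣy = 166422 − 167272 = -850
nΣx² − (Σx)² = 170712 − 169744 = 968; nΣy² − (Σy)² = 167712 − 164836 = 2876
r = -850 / √(968 × 2876) = -850 / 1668.5227 ≈ -0.509

-0.509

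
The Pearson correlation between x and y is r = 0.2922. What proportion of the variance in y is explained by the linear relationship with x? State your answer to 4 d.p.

0.0854

r² = (0.2922)² = 0.0854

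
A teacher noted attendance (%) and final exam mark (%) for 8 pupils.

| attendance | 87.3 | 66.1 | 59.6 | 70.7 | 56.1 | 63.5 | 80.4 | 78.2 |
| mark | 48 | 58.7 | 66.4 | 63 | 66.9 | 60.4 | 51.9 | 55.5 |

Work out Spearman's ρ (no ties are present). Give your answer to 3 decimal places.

-0.929

Rank attendance: 8, 4, 2, 5, 1, 3, 7, 6
Rank mark: 1, 4, 7, 6, 8, 5, 2, 3
d = rank(attendance) − rank(mark): 7, 0, -5, -1, -7, -2, 5, 3; Σd² = 162
ρ = 1 − 6Σd² / [n(n²−1)] = 1 − 6×162 / (8×63) = 1 − 972/504 ≈ -0.929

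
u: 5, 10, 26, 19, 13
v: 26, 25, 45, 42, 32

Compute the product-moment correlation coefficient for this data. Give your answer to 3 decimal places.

n = 5, Σu = 73, Σv = 170, Σu² = 1331, Σv² = 6114, Σuv = 2764
nΣuv − ΣuΣv = 13820 − 12410 = 1410
nΣu² − (Σu)² = 6655 − 5329 = 1326; nΣv² − (Σv)² = 30570 − 28900 = 1670
r = 1410 / √(1326 × 1670) = 1410 / 1488.0927 ≈ 0.948

0.948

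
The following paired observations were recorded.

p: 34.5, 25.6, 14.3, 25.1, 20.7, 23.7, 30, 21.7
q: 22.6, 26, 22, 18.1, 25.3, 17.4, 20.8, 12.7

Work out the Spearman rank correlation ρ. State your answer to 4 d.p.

0.1667

Rank p: 8, 6, 1, 5, 2, 4, 7, 3
Rank q: 6, 8, 5, 3, 7, 2, 4, 1
d = rank(p) − rank(q): 2, -2, -4, 2, -5, 2, 3, 2; Σd² = 70
ρ = 1 − 6Σd² / [n(n²−1)] = 1 − 6×70 / (8×63) = 1 − 420/504 ≈ 0.1667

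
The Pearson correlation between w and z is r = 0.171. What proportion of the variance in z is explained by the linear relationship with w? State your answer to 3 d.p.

r² = (0.171)² = 0.029

0.029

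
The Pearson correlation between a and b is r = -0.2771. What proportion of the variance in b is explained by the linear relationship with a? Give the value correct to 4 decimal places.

0.0768

r² = (-0.2771)² = 0.0768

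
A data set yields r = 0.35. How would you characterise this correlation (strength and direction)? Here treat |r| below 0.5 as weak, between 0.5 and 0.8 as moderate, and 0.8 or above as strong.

weak positive

r = 0.35 > 0 so the relationship is positive.
|r| = 0.35, which falls in the weak range.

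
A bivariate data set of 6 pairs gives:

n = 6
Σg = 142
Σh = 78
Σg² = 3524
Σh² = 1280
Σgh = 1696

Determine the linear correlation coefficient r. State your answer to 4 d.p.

-0.7196

r = (nΣgh − ΣgΣh) / √[(nΣg² − (Σg)²)(nΣh² − (Σh)²)]
Numerator: 6×1696 − 142×78 = -900
Denominator: √[(21144 − 20164)(7680 − 6084)] = √[980 × 1596] = 1250.6318
r = -900 / 1250.6318 ≈ -0.7196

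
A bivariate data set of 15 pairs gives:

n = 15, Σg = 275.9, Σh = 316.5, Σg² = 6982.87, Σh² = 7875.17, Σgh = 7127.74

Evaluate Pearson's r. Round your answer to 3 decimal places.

r = (nΣgh − ΣgΣh) / √[(nΣg² − (Σg)²)(nΣh² − (Σh)²)]
Numerator: 15×7127.74 − 275.9×316.5 = 19593.75
Denominator: √[(104743.05 − 76120.81)(118127.55 − 100172.25)] = √[28622.24 × 17955.3] = 22669.8237
r = 19593.75 / 22669.8237 ≈ 0.864

0.864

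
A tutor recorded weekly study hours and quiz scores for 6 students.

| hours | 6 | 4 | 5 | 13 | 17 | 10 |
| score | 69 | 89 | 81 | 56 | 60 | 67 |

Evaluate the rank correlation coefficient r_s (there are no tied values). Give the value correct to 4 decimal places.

Rank hours: 3, 1, 2, 5, 6, 4
Rank score: 4, 6, 5, 1, 2, 3
d = rank(hours) − rank(score): -1, -5, -3, 4, 4, 1; Σd² = 68
ρ = 1 − 6Σd² / [n(n²−1)] = 1 − 6×68 / (6×35) = 1 − 408/210 ≈ -0.9429

-0.9429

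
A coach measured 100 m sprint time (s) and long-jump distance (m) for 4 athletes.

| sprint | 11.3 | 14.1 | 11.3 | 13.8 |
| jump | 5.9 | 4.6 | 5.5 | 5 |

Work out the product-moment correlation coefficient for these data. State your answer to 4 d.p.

n = 4, Σx = 50.5, Σy = 21, Σx² = 644.63, Σy² = 111.22, Σxy = 262.68
nΣxy − ΣxΣy = 1050.72 − 1060.5 = -9.78
nΣx² − (Σx)² = 2578.52 − 2550.25 = 28.27; nΣy² − (Σy)² = 444.88 − 441 = 3.88
r = -9.78 / √(28.27 × 3.88) = -9.78 / 10.4732 ≈ -0.9338

-0.9338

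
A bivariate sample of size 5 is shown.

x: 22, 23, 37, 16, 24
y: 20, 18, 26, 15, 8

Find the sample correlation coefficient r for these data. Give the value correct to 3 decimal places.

n = 5, Σx = 122, Σy = 87, Σx² = 3214, Σy² = 1689, Σxy = 2248
nΣxy − ΣxΣy = 11240 − 10614 = 626
nΣx² − (Σx)² = 16070 − 14884 = 1186; nΣy² − (Σy)² = 8445 − 7569 = 876
r = 626 / √(1186 × 876) = 626 / 1019.2821 ≈ 0.614

0.614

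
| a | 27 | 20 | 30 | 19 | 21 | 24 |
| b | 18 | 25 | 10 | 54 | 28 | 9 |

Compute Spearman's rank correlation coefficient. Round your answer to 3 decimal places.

Rank a: 5, 2, 6, 1, 3, 4
Rank b: 3, 4, 2, 6, 5, 1
d = rank(a) − rank(b): 2, -2, 4, -5, -2, 3; Σd² = 62
ρ = 1 − 6Σd² / [n(n²−1)] = 1 − 6×62 / (6×35) = 1 − 372/210 ≈ -0.771

-0.771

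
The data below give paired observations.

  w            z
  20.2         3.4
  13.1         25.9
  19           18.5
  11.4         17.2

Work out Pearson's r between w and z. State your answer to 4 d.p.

n = 4, Σw = 63.7, Σz = 65, Σw² = 1070.61, Σz² = 1320.46, Σwz = 955.55
nΣwz − ΣwΣz = 3822.2 − 4140.5 = -318.3
nΣw² − (Σw)² = 4282.44 − 4057.69 = 224.75; nΣz² − (Σz)² = 5281.84 − 4225 = 1056.84
r = -318.3 / √(224.75 × 1056.84) = -318.3 / 487.3652 ≈ -0.6531

-0.6531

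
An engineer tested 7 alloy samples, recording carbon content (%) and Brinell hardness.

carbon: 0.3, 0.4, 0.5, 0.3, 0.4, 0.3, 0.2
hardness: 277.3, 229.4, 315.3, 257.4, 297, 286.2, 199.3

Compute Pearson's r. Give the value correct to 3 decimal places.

0.675

n = 7, Σx = 2.4, Σy = 1861.9, Σx² = 0.88, Σy² = 505028.43, Σxy = 654.34
nΣxy − ΣxΣy = 4580.38 − 4468.56 = 111.82
nΣx² − (Σx)² = 6.16 − 5.76 = 0.4; nΣy² − (Σy)² = 3535199.01 − 3466671.61 = 68527.4
r = 111.82 / √(0.4 × 68527.4) = 111.82 / 165.5626 ≈ 0.675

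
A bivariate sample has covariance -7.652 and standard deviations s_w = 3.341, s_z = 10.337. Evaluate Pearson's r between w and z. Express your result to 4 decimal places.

r = Cov(w,z) / (s_w · s_z) = -7.652 / (3.341 × 10.337)
  = -7.652 / 34.5359 ≈ -0.2216

-0.2216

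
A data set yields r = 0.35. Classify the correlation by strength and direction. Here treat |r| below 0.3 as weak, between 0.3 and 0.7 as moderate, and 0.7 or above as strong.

moderate positive

r = 0.35 > 0 so the relationship is positive.
|r| = 0.35, which falls in the moderate range.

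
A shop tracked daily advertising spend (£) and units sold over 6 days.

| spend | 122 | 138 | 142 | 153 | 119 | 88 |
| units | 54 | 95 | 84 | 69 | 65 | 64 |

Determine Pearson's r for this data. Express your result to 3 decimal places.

n = 6, Σx = 762, Σy = 431, Σx² = 99406, Σy² = 32079, Σxy = 55550
nΣxy − ΣxΣy = 333300 − 328422 = 4878
nΣx² − (Σx)² = 596436 − 580644 = 15792; nΣy² − (Σy)² = 192474 − 185761 = 6713
r = 4878 / √(15792 × 6713) = 4878 / 10296.1981 ≈ 0.474

0.474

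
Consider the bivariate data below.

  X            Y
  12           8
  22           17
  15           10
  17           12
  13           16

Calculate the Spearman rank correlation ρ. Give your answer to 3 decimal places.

Rank X: 1, 5, 3, 4, 2
Rank Y: 1, 5, 2, 3, 4
d = rank(X) − rank(Y): 0, 0, 1, 1, -2; Σd² = 6
ρ = 1 − 6Σd² / [n(n²−1)] = 1 − 6×6 / (5×24) = 1 − 36/120 ≈ 0.700

0.700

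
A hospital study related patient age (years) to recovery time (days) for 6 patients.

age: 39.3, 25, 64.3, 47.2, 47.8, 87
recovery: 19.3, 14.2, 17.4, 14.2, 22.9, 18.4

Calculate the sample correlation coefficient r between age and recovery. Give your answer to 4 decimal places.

n = 6, Σx = 310.6, Σy = 106.4, Σx² = 18385.66, Σy² = 1941.5, Σxy = 5597.97
nΣxy − ΣxΣy = 33587.82 − 33047.84 = 539.98
nΣx² − (Σx)² = 110313.96 − 96472.36 = 13841.6; nΣy² − (Σy)² = 11649 − 11320.96 = 328.04
r = 539.98 / √(13841.6 × 328.04) = 539.98 / 2130.8680 ≈ 0.2534

0.2534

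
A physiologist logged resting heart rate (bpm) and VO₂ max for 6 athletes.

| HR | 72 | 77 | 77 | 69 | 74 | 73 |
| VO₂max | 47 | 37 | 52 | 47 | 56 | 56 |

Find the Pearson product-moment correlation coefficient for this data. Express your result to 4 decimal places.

n = 6, Σx = 442, Σy = 295, Σx² = 32608, Σy² = 14763, Σxy = 21712
nΣxy − ΣxΣy = 130272 − 130390 = -118
nΣx² − (Σx)² = 195648 − 195364 = 284; nΣy² − (Σy)² = 88578 − 87025 = 1553
r = -118 / √(284 × 1553) = -118 / 664.1175 ≈ -0.1777

-0.1777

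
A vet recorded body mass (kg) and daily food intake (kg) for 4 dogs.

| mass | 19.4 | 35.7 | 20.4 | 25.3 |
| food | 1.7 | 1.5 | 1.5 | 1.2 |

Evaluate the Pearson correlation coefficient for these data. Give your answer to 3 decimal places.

-0.258

n = 4, Σx = 100.8, Σy = 5.9, Σx² = 2707.1, Σy² = 8.83, Σxy = 147.49
nΣxy − ΣxΣy = 589.96 − 594.72 = -4.76
nΣx² − (Σx)² = 10828.4 − 10160.64 = 667.76; nΣy² − (Σy)² = 35.32 − 34.81 = 0.51
r = -4.76 / √(667.76 × 0.51) = -4.76 / 18.4542 ≈ -0.258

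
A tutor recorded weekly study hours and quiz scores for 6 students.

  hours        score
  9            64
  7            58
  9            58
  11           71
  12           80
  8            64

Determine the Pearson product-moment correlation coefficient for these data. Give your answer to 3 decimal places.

n = 6, Σx = 56, Σy = 395, Σx² = 540, Σy² = 26361, Σxy = 3757
nΣxy − ΣxΣy = 22542 − 22120 = 422
nΣx² − (Σx)² = 3240 − 3136 = 104; nΣy² − (Σy)² = 158166 − 156025 = 2141
r = 422 / √(104 × 2141) = 422 / 471.8729 ≈ 0.894

0.894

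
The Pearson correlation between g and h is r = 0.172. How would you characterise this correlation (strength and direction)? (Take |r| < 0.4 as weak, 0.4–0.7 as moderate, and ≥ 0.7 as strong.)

weak positive

r = 0.172 > 0 so the relationship is positive.
|r| = 0.172, which falls in the weak range.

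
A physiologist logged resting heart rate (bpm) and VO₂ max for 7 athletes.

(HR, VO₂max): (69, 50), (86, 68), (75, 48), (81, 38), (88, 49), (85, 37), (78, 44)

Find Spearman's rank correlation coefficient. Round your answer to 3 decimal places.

0.036

Rank HR: 1, 6, 2, 4, 7, 5, 3
Rank VO₂max: 6, 7, 4, 2, 5, 1, 3
d = rank(HR) − rank(VO₂max): -5, -1, -2, 2, 2, 4, 0; Σd² = 54
ρ = 1 − 6Σd² / [n(n²−1)] = 1 − 6×54 / (7×48) = 1 − 324/336 ≈ 0.036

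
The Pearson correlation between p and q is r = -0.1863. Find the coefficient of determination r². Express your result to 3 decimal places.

0.035

r² = (-0.1863)² = 0.035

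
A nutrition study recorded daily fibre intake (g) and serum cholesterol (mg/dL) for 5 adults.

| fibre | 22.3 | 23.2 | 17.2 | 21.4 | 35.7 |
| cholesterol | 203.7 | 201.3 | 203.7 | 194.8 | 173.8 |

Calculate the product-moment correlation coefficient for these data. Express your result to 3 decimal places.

n = 5, Σx = 119.8, Σy = 977.3, Σx² = 3063.82, Σy² = 191662.55, Σxy = 23089.69
nΣxy − ΣxΣy = 115448.45 − 117080.54 = -1632.09
nΣx² − (Σx)² = 15319.1 − 14352.04 = 967.06; nΣy² − (Σy)² = 958312.75 − 955115.29 = 3197.46
r = -1632.09 / √(967.06 × 3197.46) = -1632.09 / 1758.4469 ≈ -0.928

-0.928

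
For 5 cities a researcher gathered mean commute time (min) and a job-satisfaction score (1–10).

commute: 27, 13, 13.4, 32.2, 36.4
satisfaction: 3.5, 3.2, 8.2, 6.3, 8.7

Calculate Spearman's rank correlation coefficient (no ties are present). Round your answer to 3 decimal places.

Rank commute: 3, 1, 2, 4, 5
Rank satisfaction: 2, 1, 4, 3, 5
d = rank(commute) − rank(satisfaction): 1, 0, -2, 1, 0; Σd² = 6
ρ = 1 − 6Σd² / [n(n²−1)] = 1 − 6×6 / (5×24) = 1 − 36/120 ≈ 0.700

0.700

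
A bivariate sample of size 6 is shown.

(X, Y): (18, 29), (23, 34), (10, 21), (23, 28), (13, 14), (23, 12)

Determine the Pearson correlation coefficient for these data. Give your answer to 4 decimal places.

0.3416

n = 6, ΣX = 110, ΣY = 138, ΣX² = 2180, ΣY² = 3562, ΣXY = 2616
nΣXY − ΣXΣY = 15696 − 15180 = 516
nΣX² − (ΣX)² = 13080 − 12100 = 980; nΣY² − (ΣY)² = 21372 − 19044 = 2328
r = 516 / √(980 × 2328) = 516 / 1510.4436 ≈ 0.3416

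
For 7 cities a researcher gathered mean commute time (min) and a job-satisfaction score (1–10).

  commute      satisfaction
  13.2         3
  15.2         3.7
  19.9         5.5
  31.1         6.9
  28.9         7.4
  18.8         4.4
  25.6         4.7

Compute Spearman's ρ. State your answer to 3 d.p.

Rank commute: 1, 2, 4, 7, 6, 3, 5
Rank satisfaction: 1, 2, 5, 6, 7, 3, 4
d = rank(commute) − rank(satisfaction): 0, 0, -1, 1, -1, 0, 1; Σd² = 4
ρ = 1 − 6Σd² / [n(n²−1)] = 1 − 6×4 / (7×48) = 1 − 24/336 ≈ 0.929

0.929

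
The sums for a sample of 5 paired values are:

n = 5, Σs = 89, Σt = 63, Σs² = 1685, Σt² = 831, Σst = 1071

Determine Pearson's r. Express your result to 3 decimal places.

r = (nΣst − ΣsΣt) / √[(nΣs² − (Σs)²)(nΣt² − (Σt)²)]
Numerator: 5×1071 − 89×63 = -252
Denominator: √[(8425 − 7921)(4155 − 3969)] = √[504 × 186] = 306.1764
r = -252 / 306.1764 ≈ -0.823

-0.823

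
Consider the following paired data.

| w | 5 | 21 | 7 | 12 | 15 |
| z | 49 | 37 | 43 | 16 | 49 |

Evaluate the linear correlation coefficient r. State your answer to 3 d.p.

n = 5, Σw = 60, Σz = 194, Σw² = 884, Σz² = 8276, Σwz = 2250
nΣwz − ΣwΣz = 11250 − 11640 = -390
nΣw² − (Σw)² = 4420 − 3600 = 820; nΣz² − (Σz)² = 41380 − 37636 = 3744
r = -390 / √(820 × 3744) = -390 / 1752.1644 ≈ -0.223

-0.223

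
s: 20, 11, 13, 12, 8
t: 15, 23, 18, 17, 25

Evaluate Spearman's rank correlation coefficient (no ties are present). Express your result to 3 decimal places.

Rank s: 5, 2, 4, 3, 1
Rank t: 1, 4, 3, 2, 5
d = rank(s) − rank(t): 4, -2, 1, 1, -4; Σd² = 38
ρ = 1 − 6Σd² / [n(n²−1)] = 1 − 6×38 / (5×24) = 1 − 228/120 ≈ -0.900

-0.900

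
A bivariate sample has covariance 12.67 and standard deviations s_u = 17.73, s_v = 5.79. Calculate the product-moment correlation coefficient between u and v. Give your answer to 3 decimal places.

0.123

r = Cov(u,v) / (s_u · s_v) = 12.67 / (17.73 × 5.79)
  = 12.67 / 102.6567 ≈ 0.123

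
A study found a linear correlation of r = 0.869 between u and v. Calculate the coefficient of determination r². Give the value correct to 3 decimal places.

r² = (0.869)² = 0.755

0.755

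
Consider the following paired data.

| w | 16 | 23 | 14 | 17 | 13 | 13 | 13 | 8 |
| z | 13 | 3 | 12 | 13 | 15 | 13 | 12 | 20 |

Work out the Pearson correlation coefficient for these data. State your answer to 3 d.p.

n = 8, Σw = 117, Σz = 101, Σw² = 1841, Σz² = 1429, Σwz = 1346
nΣwz − ΣwΣz = 10768 − 11817 = -1049
nΣw² − (Σw)² = 14728 − 13689 = 1039; nΣz² − (Σz)² = 11432 − 10201 = 1231
r = -1049 / √(1039 × 1231) = -1049 / 1130.9328 ≈ -0.928

-0.928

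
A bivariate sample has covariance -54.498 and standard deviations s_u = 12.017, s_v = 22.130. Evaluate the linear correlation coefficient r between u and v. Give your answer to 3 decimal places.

-0.205

r = Cov(u,v) / (s_u · s_v) = -54.498 / (12.017 × 22.130)
  = -54.498 / 265.9362 ≈ -0.205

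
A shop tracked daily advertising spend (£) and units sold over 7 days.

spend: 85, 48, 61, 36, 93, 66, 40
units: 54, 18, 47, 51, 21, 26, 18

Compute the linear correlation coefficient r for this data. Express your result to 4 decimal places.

0.0672

n = 7, Σx = 429, Σy = 235, Σx² = 29151, Σy² = 9491, Σxy = 14546
nΣxy − ΣxΣy = 101822 − 100815 = 1007
nΣx² − (Σx)² = 204057 − 184041 = 20016; nΣy² − (Σy)² = 66437 − 55225 = 11212
r = 1007 / √(20016 × 11212) = 1007 / 14980.6339 ≈ 0.0672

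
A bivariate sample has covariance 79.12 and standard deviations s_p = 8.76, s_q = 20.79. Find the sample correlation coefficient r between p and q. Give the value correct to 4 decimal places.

r = Cov(p,q) / (s_p · s_q) = 79.12 / (8.76 × 20.79)
  = 79.12 / 182.1204 ≈ 0.4344

0.4344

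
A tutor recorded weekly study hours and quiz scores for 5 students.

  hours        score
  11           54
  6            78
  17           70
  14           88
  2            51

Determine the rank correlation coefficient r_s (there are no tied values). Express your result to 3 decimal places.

0.500

Rank hours: 3, 2, 5, 4, 1
Rank score: 2, 4, 3, 5, 1
d = rank(hours) − rank(score): 1, -2, 2, -1, 0; Σd² = 10
ρ = 1 − 6Σd² / [n(n²−1)] = 1 − 6×10 / (5×24) = 1 − 60/120 ≈ 0.500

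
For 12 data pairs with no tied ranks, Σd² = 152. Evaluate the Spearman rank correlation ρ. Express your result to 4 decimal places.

0.4685

ρ = 1 − 6Σd² / [n(n²−1)] = 1 − 6×152 / (12×143)
  = 1 − 912/1716 = 1 − 0.53147 ≈ 0.4685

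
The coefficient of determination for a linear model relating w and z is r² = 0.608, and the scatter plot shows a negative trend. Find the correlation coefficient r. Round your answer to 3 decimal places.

|r| = √0.608 = 0.780
The association is negative, so r = −0.780.

-0.780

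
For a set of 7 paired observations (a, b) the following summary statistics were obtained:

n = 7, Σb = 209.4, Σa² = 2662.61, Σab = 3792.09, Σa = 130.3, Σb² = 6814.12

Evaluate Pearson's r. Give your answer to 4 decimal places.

r = (nΣab − ΣaΣb) / √[(nΣa² − (Σa)²)(nΣb² − (Σb)²)]
Numerator: 7×3792.09 − 130.3×209.4 = -740.19
Denominator: √[(18638.27 − 16978.09)(47698.84 − 43848.36)] = √[1660.18 × 3850.48] = 2528.3374
r = -740.19 / 2528.3374 ≈ -0.2928

-0.2928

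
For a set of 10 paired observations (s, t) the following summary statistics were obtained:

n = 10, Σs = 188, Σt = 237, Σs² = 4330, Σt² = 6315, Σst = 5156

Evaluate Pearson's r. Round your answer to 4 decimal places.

r = (nΣst − ΣsΣt) / √[(nΣs² − (Σs)²)(nΣt² − (Σt)²)]
Numerator: 10×5156 − 188×237 = 7004
Denominator: √[(43300 − 35344)(63150 − 56169)] = √[7956 × 6981] = 7452.5724
r = 7004 / 7452.5724 ≈ 0.9398

0.9398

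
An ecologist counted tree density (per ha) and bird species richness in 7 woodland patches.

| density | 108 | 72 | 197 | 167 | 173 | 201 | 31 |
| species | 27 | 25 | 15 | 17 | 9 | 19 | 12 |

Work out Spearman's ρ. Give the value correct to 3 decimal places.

Rank density: 3, 2, 6, 4, 5, 7, 1
Rank species: 7, 6, 3, 4, 1, 5, 2
d = rank(density) − rank(species): -4, -4, 3, 0, 4, 2, -1; Σd² = 62
ρ = 1 − 6Σd² / [n(n²−1)] = 1 − 6×62 / (7×48) = 1 − 372/336 ≈ -0.107

-0.107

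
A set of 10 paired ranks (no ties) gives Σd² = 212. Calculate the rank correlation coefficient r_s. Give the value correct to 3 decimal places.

ρ = 1 − 6Σd² / [n(n²−1)] = 1 − 6×212 / (10×99)
  = 1 − 1272/990 = 1 − 1.2848 ≈ -0.285

-0.285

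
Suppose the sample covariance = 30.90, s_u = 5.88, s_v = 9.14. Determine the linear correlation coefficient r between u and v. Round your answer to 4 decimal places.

r = Cov(u,v) / (s_u · s_v) = 30.90 / (5.88 × 9.14)
  = 30.90 / 53.7432 ≈ 0.5750

0.5750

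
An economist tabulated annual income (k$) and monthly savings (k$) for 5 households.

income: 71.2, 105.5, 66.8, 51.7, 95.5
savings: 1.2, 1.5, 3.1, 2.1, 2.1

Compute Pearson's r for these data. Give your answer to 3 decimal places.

n = 5, Σx = 390.7, Σy = 10, Σx² = 32455.07, Σy² = 22.12, Σxy = 759.89
nΣxy − ΣxΣy = 3799.45 − 3907 = -107.55
nΣx² − (Σx)² = 162275.35 − 152646.49 = 9628.86; nΣy² − (Σy)² = 110.6 − 100 = 10.6
r = -107.55 / √(9628.86 × 10.6) = -107.55 / 319.4776 ≈ -0.337

-0.337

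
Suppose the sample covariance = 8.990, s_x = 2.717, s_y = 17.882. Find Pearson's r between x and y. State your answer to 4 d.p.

0.1850

r = Cov(x,y) / (s_x · s_y) = 8.990 / (2.717 × 17.882)
  = 8.990 / 48.5854 ≈ 0.1850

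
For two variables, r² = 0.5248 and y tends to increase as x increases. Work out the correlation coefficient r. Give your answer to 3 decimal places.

0.724

|r| = √0.5248 = 0.724
The association is positive, so r = 0.724.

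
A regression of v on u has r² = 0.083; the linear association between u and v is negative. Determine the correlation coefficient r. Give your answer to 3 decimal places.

|r| = √0.083 = 0.288
The association is negative, so r = −0.288.

-0.288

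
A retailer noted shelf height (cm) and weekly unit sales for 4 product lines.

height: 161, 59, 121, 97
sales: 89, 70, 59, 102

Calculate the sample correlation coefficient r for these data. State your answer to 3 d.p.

0.183

n = 4, Σx = 438, Σy = 320, Σx² = 53452, Σy² = 26706, Σxy = 35492
nΣxy − ΣxΣy = 141968 − 140160 = 1808
nΣx² − (Σx)² = 213808 − 191844 = 21964; nΣy² − (Σy)² = 106824 − 102400 = 4424
r = 1808 / √(21964 × 4424) = 1808 / 9857.4204 ≈ 0.183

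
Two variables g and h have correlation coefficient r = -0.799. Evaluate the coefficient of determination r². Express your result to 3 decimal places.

r² = (-0.799)² = 0.638

0.638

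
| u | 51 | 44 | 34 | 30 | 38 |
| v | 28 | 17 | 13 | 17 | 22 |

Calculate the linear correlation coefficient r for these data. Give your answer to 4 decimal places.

n = 5, Σu = 197, Σv = 97, Σu² = 8037, Σv² = 2015, Σuv = 3964
nΣuv − ΣuΣv = 19820 − 19109 = 711
nΣu² − (Σu)² = 40185 − 38809 = 1376; nΣv² − (Σv)² = 10075 − 9409 = 666
r = 711 / √(1376 × 666) = 711 / 957.2962 ≈ 0.7427

0.7427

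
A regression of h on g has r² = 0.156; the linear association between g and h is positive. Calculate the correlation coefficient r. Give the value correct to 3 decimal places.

0.395

|r| = √0.156 = 0.395
The association is positive, so r = 0.395.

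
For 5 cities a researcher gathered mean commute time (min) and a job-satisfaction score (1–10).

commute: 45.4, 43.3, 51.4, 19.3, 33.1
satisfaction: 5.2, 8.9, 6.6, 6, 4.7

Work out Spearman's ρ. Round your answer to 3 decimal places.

Rank commute: 4, 3, 5, 1, 2
Rank satisfaction: 2, 5, 4, 3, 1
d = rank(commute) − rank(satisfaction): 2, -2, 1, -2, 1; Σd² = 14
ρ = 1 − 6Σd² / [n(n²−1)] = 1 − 6×14 / (5×24) = 1 − 84/120 ≈ 0.300

0.300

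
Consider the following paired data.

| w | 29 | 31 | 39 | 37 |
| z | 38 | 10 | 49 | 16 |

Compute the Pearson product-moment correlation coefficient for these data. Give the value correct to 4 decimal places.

0.2787

n = 4, Σw = 136, Σz = 113, Σw² = 4692, Σz² = 4201, Σwz = 3915
nΣwz − ΣwΣz = 15660 − 15368 = 292
nΣw² − (Σw)² = 18768 − 18496 = 272; nΣz² − (Σz)² = 16804 − 12769 = 4035
r = 292 / √(272 × 4035) = 292 / 1047.6259 ≈ 0.2787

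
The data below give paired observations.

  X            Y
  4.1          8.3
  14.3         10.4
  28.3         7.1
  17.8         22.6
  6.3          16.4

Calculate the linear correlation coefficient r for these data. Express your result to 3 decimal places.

n = 5, ΣX = 70.8, ΣY = 64.8, ΣX² = 1378.72, ΣY² = 1007.18, ΣXY = 889.28
nΣXY − ΣXΣY = 4446.4 − 4587.84 = -141.44
nΣX² − (ΣX)² = 6893.6 − 5012.64 = 1880.96; nΣY² − (ΣY)² = 5035.9 − 4199.04 = 836.86
r = -141.44 / √(1880.96 × 836.86) = -141.44 / 1254.6315 ≈ -0.113

-0.113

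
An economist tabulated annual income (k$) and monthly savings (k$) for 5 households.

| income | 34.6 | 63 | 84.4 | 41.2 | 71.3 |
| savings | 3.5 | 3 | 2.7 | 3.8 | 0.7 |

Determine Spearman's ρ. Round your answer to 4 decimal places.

Rank income: 1, 3, 5, 2, 4
Rank savings: 4, 3, 2, 5, 1
d = rank(income) − rank(savings): -3, 0, 3, -3, 3; Σd² = 36
ρ = 1 − 6Σd² / [n(n²−1)] = 1 − 6×36 / (5×24) = 1 − 216/120 ≈ -0.8000

-0.8000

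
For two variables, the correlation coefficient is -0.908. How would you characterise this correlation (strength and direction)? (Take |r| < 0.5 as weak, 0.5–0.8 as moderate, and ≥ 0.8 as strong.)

r = -0.908 < 0 so the relationship is negative.
|r| = 0.908, which falls in the strong range.

strong negative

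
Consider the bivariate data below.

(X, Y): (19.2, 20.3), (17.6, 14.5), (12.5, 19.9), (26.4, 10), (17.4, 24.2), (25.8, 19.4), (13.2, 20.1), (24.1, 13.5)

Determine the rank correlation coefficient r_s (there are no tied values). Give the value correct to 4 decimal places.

Rank X: 5, 4, 1, 8, 3, 7, 2, 6
Rank Y: 7, 3, 5, 1, 8, 4, 6, 2
d = rank(X) − rank(Y): -2, 1, -4, 7, -5, 3, -4, 4; Σd² = 136
ρ = 1 − 6Σd² / [n(n²−1)] = 1 − 6×136 / (8×63) = 1 − 816/504 ≈ -0.6190

-0.6190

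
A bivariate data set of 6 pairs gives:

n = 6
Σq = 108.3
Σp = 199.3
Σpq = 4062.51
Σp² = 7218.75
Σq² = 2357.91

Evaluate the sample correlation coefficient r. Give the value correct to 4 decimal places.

0.9469

r = (nΣpq − ΣpΣq) / √[(nΣp² − (Σp)²)(nΣq² − (Σq)²)]
Numerator: 6×4062.51 − 199.3×108.3 = 2790.87
Denominator: √[(43312.5 − 39720.49)(14147.46 − 11728.89)] = √[3592.01 × 2418.57] = 2947.4612
r = 2790.87 / 2947.4612 ≈ 0.9469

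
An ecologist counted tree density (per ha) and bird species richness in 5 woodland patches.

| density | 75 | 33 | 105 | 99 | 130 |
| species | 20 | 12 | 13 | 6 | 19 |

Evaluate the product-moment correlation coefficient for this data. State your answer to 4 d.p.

n = 5, Σx = 442, Σy = 70, Σx² = 44440, Σy² = 1110, Σxy = 6325
nΣxy − ΣxΣy = 31625 − 30940 = 685
nΣx² − (Σx)² = 222200 − 195364 = 26836; nΣy² − (Σy)² = 5550 − 4900 = 650
r = 685 / √(26836 × 650) = 685 / 4176.5297 ≈ 0.1640

0.1640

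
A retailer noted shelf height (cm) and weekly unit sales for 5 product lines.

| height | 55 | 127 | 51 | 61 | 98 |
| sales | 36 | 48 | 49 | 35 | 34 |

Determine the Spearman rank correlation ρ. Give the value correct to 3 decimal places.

-0.400

Rank height: 2, 5, 1, 3, 4
Rank sales: 3, 4, 5, 2, 1
d = rank(height) − rank(sales): -1, 1, -4, 1, 3; Σd² = 28
ρ = 1 − 6Σd² / [n(n²−1)] = 1 − 6×28 / (5×24) = 1 − 168/120 ≈ -0.400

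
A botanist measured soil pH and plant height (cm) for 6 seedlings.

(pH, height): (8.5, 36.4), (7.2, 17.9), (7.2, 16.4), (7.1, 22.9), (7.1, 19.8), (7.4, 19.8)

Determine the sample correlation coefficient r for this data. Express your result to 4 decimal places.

0.9188

n = 6, Σx = 44.5, Σy = 133.2, Σx² = 331.51, Σy² = 3222.82, Σxy = 1006.05
nΣxy − ΣxΣy = 6036.3 − 5927.4 = 108.9
nΣx² − (Σx)² = 1989.06 − 1980.25 = 8.81; nΣy² − (Σy)² = 19336.92 − 17742.24 = 1594.68
r = 108.9 / √(8.81 × 1594.68) = 108.9 / 118.5290 ≈ 0.9188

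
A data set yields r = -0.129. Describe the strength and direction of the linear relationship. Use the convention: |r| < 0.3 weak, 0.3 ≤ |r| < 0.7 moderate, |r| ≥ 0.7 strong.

r = -0.129 < 0 so the relationship is negative.
|r| = 0.129, which falls in the weak range.

weak negative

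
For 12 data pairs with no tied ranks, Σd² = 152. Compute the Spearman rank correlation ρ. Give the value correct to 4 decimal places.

ρ = 1 − 6Σd² / [n(n²−1)] = 1 − 6×152 / (12×143)
  = 1 − 912/1716 = 1 − 0.53147 ≈ 0.4685

0.4685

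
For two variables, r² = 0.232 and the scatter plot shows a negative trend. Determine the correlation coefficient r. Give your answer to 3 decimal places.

|r| = √0.232 = 0.482
The association is negative, so r = −0.482.

-0.482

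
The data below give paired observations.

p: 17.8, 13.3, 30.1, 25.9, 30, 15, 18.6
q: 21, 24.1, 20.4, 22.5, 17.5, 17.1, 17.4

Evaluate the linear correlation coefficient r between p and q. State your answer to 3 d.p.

n = 7, Σp = 150.7, Σq = 140, Σp² = 3541.51, Σq² = 2845.64, Σpq = 2996.26
nΣpq − ΣpΣq = 20973.82 − 21098 = -124.18
nΣp² − (Σp)² = 24790.57 − 22710.49 = 2080.08; nΣq² − (Σq)² = 19919.48 − 19600 = 319.48
r = -124.18 / √(2080.08 × 319.48) = -124.18 / 815.1957 ≈ -0.152

-0.152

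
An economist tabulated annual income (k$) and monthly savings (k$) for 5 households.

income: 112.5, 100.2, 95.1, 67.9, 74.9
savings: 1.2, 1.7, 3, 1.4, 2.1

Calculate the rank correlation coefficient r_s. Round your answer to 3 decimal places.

Rank income: 5, 4, 3, 1, 2
Rank savings: 1, 3, 5, 2, 4
d = rank(income) − rank(savings): 4, 1, -2, -1, -2; Σd² = 26
ρ = 1 − 6Σd² / [n(n²−1)] = 1 − 6×26 / (5×24) = 1 − 156/120 ≈ -0.300

-0.300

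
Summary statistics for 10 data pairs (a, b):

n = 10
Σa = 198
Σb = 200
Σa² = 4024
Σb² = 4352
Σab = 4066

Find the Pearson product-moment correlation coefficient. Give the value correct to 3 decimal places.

0.555

r = (nΣab − ΣaΣb) / √[(nΣa² − (Σa)²)(nΣb² − (Σb)²)]
Numerator: 10×4066 − 198×200 = 1060
Denominator: √[(40240 − 39204)(43520 − 40000)] = √[1036 × 3520] = 1909.6387
r = 1060 / 1909.6387 ≈ 0.555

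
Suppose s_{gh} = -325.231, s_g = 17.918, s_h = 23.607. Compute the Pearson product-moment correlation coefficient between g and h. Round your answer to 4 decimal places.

r = Cov(g,h) / (s_g · s_h) = -325.231 / (17.918 × 23.607)
  = -325.231 / 422.9902 ≈ -0.7689

-0.7689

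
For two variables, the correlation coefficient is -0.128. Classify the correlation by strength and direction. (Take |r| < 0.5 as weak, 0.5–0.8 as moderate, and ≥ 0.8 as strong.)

r = -0.128 < 0 so the relationship is negative.
|r| = 0.128, which falls in the weak range.

weak negative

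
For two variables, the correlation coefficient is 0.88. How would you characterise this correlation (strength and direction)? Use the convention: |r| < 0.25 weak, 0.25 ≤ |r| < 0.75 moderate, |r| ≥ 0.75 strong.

r = 0.88 > 0 so the relationship is positive.
|r| = 0.88, which falls in the strong range.

strong positive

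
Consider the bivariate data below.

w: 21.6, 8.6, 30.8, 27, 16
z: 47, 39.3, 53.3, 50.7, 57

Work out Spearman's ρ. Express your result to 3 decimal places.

0.400

Rank w: 3, 1, 5, 4, 2
Rank z: 2, 1, 4, 3, 5
d = rank(w) − rank(z): 1, 0, 1, 1, -3; Σd² = 12
ρ = 1 − 6Σd² / [n(n²−1)] = 1 − 6×12 / (5×24) = 1 − 72/120 ≈ 0.400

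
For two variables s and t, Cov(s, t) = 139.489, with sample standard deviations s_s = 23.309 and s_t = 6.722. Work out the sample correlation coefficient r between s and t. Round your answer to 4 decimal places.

r = Cov(s,t) / (s_s · s_t) = 139.489 / (23.309 × 6.722)
  = 139.489 / 156.6831 ≈ 0.8903

0.8903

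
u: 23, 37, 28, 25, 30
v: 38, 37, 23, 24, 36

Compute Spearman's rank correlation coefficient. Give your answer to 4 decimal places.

-0.1000

Rank u: 1, 5, 3, 2, 4
Rank v: 5, 4, 1, 2, 3
d = rank(u) − rank(v): -4, 1, 2, 0, 1; Σd² = 22
ρ = 1 − 6Σd² / [n(n²−1)] = 1 − 6×22 / (5×24) = 1 − 132/120 ≈ -0.1000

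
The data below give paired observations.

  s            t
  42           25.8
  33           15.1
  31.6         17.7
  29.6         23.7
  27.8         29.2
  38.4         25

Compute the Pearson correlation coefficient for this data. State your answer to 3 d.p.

n = 6, Σs = 202.4, Σt = 136.5, Σs² = 6975.12, Σt² = 3246.27, Σst = 4614.5
nΣst − ΣsΣt = 27687 − 27627.6 = 59.4
nΣs² − (Σs)² = 41850.72 − 40965.76 = 884.96; nΣt² − (Σt)² = 19477.62 − 18632.25 = 845.37
r = 59.4 / √(884.96 × 845.37) = 59.4 / 864.9385 ≈ 0.069

0.069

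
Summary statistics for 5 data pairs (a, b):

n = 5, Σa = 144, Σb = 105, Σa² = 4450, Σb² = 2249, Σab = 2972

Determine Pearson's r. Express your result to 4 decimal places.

r = (nΣab − ΣaΣb) / √[(nΣa² − (Σa)²)(nΣb² − (Σb)²)]
Numerator: 5×2972 − 144×105 = -260
Denominator: √[(22250 − 20736)(11245 − 11025)] = √[1514 × 220] = 577.1308
r = -260 / 577.1308 ≈ -0.4505

-0.4505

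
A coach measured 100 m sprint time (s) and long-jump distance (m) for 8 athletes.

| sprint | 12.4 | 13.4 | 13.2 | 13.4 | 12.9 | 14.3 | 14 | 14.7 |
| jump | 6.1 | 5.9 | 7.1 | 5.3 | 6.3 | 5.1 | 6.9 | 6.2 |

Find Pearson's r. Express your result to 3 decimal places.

n = 8, Σx = 108.3, Σy = 48.9, Σx² = 1470.11, Σy² = 302.27, Σxy = 661.38
nΣxy − ΣxΣy = 5291.04 − 5295.87 = -4.83
nΣx² − (Σx)² = 11760.88 − 11728.89 = 31.99; nΣy² − (Σy)² = 2418.16 − 2391.21 = 26.95
r = -4.83 / √(31.99 × 26.95) = -4.83 / 29.3621 ≈ -0.164

-0.164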